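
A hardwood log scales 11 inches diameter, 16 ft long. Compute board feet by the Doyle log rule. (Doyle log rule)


Doyle: BF = (D - 4)^2 * L / 16
Adjusted diameter = 11 - 4 = 7 in
(D-4)^2 = 7^2 = 49
BF = 49 * 16 / 16 = 49 BF

49


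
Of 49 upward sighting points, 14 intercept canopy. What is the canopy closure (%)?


Formula: Canopy closure = covered points / total points * 100
Closure = 14 / 49 * 100
Closure = 0.2857 * 100 = 28.6%

28.6


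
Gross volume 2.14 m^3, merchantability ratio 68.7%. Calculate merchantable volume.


Formula: MV = V_total * (merchantable_pct / 100)
Merchantable fraction = 68.7% / 100 = 0.687
MV = 2.14 m^3 * 0.687 = 1.47 m^3

1.47


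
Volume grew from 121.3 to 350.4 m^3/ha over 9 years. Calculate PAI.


Formula: PAI = (V_T2 - V_T1) / (T2 - T1)
Volume increment = 350.4 - 121.3 = 229.1 m^3/ha
PAI = 229.1 / 9 = 25.46 m^3/ha/year

25.46


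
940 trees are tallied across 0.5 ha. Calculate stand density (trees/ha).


Formula: Stand Density = N_trees / Area_ha
Density = 940 trees / 0.5 ha
Density = 1880 trees/ha

1880


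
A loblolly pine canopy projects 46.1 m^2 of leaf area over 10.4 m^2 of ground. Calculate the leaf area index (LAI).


Formula: LAI = total leaf area / ground area  (dimensionless)
LAI = 46.1 m^2 / 10.4 m^2
LAI = 4.43

4.43


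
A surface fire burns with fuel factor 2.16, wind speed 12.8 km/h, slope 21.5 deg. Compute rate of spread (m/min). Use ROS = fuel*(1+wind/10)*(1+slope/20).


Formula: ROS = fuel * (1 + wind/10) * (1 + slope/20)
Wind factor = 1 + 12.8/10 = 2.28
Slope factor = 1 + 21.5/20 = 2.075
ROS = 2.16 * 2.28 * 2.075 = 10.22 m/min

10.22


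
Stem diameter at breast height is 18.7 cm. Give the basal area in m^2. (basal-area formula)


Formula: BA = pi * (DBH/2)^2 / 10000  (cm^2 to m^2)
Radius = DBH/2 = 18.7/2 = 9.35 cm
BA = pi * 9.35^2 / 10000
   = 274.6459 cm^2 / 10000
   = 0.0275 m^2

0.0275


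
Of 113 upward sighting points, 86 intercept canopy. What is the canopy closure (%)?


Formula: Canopy closure = covered points / total points * 100
Closure = 86 / 113 * 100
Closure = 0.7611 * 100 = 76.1%

76.1


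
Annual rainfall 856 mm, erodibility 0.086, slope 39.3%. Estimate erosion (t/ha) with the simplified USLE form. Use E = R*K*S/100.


Formula: E = R * K * S / 100  (simplified USLE)
R * K = 856 * 0.086 = 73.616
E = 73.616 * 39.3 / 100 = 28.93 t/ha

28.93


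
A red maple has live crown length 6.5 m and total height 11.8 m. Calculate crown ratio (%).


Formula: Crown Ratio = (Crown Length / Total Height) * 100
CR = (6.5 m / 11.8 m) * 100
CR = 0.5508 * 100 = 55.1%

55.1


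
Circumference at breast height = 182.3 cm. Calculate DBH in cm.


Formula: DBH = C / pi
DBH = 182.3 / pi
pi = 3.14159...
DBH = 58.0 cm

58.0


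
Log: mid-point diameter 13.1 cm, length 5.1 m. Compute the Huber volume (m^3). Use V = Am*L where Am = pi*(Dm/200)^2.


Huber: V = Am * L,  Am = pi*(Dm/200)^2
Am = pi*(13.1/200)^2 = 0.013478 m^2
V = 0.013478*5.1 = 0.0687 m^3

0.0687


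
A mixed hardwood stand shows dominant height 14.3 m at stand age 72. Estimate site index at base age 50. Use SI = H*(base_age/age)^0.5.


Formula: SI = H_dom * (base_age / age)^0.5
Age ratio = 50 / 72 = 0.69444
sqrt(age_ratio) = 0.83333
SI = 14.3 * 0.83333 = 11.9 m

11.9


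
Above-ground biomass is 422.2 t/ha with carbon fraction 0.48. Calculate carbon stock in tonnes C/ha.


Formula: Carbon Stock = Biomass * Carbon Fraction
C = 422.2 t/ha * 0.48
C = 202.7 t C/ha

202.7


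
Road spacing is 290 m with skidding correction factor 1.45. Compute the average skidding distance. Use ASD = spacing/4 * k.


Formula: ASD = (spacing / 4) * correction
Uncorrected distance = spacing / 4 = 290 / 4 = 72.5 m
ASD = 72.5 * 1.45 = 105 m

105


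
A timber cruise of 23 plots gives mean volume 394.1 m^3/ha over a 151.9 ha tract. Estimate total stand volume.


Formula: Total Volume = Mean Volume per ha * Total Area
Total Volume = 394.1 m^3/ha * 151.9 ha
Total Volume = 59864 m^3

59864


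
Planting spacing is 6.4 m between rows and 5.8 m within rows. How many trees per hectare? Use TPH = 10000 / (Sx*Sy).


Formula: TPH = 10000 m^2/ha / (spacing_x * spacing_y)
Area per tree = 6.4 m * 5.8 m = 37.12 m^2
TPH = 10000 / 37.12 = 269 trees/ha

269


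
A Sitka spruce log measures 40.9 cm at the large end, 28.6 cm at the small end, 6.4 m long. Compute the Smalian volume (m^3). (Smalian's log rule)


Smalian: V = (A1 + A2)/2 * L,  A = pi*(D/200)^2
A1 = pi*(40.9/200)^2 = 0.131382 m^2
A2 = pi*(28.6/200)^2 = 0.064242 m^2
V = (0.131382+0.064242)/2*6.4 = 0.626 m^3

0.626


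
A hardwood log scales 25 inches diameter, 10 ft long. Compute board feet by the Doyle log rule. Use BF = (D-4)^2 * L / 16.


Doyle: BF = (D - 4)^2 * L / 16
Adjusted diameter = 25 - 4 = 21 in
(D-4)^2 = 21^2 = 441
BF = 441 * 10 / 16 = 276 BF

276


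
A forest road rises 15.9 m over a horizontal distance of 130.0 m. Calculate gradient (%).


Formula: Gradient = rise / run * 100
Gradient = 15.9 / 130.0 * 100 = 12.2%

12.2


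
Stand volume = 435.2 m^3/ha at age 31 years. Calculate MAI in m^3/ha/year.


Formula: MAI = Total Volume / Stand Age
MAI = 435.2 m^3/ha / 31 years
MAI = 14.04 m^3/ha/year

14.04


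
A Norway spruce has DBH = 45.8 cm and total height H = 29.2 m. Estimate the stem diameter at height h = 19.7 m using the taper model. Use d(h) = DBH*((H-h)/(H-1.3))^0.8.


Taper: d(h) = DBH * ((H - h) / (H - 1.3))^0.8
Numerator = H - h = 29.2 - 19.7 = 9.5 m
Denominator = H - 1.3 = 29.2 - 1.3 = 27.9 m
Ratio = 9.5 / 27.9 = 0.3405
d = 45.8 * 0.3405^0.8 = 19.3 cm

19.3


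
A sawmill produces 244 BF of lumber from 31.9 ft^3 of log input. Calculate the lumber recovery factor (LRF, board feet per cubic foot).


Formula: LRF = Lumber Output (BF) / Log Input (ft^3)
LRF = 244 BF / 31.9 ft^3
LRF = 7.65 BF/ft^3

7.65


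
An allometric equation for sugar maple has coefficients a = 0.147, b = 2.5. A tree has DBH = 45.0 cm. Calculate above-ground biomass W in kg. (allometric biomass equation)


Formula: W = a * DBH^b  (allometric power law)
DBH^b = 45.0^2.5 = 13584.113
W = 0.147 * 13584.113 = 1996.9 kg

1996.9


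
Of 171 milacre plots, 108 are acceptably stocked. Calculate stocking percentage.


Formula: Stocking % = stocked plots / total plots * 100
Stocking = 108 / 171 * 100
Stocking = 0.6316 * 100 = 63.2%

63.2


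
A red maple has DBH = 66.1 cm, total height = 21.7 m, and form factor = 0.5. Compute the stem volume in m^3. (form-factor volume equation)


Formula: V = pi * (DBH/200)^2 * H * ff
Radius = DBH/200 = 66.1/200 = 0.3305 m
Radius^2 = 0.3305^2 = 0.10923025 m^2
V = pi * 0.10923025 * 21.7 * 0.5
V = 3.723 m^3

3.723


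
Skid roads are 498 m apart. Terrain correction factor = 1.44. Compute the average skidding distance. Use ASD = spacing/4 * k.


Formula: ASD = (spacing / 4) * correction
Uncorrected distance = spacing / 4 = 498 / 4 = 124.5 m
ASD = 124.5 * 1.44 = 179 m

179


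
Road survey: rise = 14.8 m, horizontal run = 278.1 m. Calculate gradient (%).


Formula: Gradient = rise / run * 100
Gradient = 14.8 / 278.1 * 100 = 5.3%

5.3


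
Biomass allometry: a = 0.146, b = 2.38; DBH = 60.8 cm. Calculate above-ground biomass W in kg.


Formula: W = a * DBH^b  (allometric power law)
DBH^b = 60.8^2.38 = 17607.209
W = 0.146 * 17607.209 = 2570.7 kg

2570.7


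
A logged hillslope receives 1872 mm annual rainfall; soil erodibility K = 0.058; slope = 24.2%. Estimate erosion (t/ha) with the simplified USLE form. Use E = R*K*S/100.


Formula: E = R * K * S / 100  (simplified USLE)
R * K = 1872 * 0.058 = 108.576
E = 108.576 * 24.2 / 100 = 26.28 t/ha

26.28


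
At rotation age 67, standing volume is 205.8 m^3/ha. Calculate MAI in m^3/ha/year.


Formula: MAI = Total Volume / Stand Age
MAI = 205.8 m^3/ha / 67 years
MAI = 3.07 m^3/ha/year

3.07


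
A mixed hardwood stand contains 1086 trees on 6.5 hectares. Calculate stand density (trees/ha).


Formula: Stand Density = N_trees / Area_ha
Density = 1086 trees / 6.5 ha
Density = 167 trees/ha

167


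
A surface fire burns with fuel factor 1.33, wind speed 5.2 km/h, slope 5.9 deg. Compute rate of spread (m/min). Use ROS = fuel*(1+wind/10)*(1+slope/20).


Formula: ROS = fuel * (1 + wind/10) * (1 + slope/20)
Wind factor = 1 + 5.2/10 = 1.52
Slope factor = 1 + 5.9/20 = 1.295
ROS = 1.33 * 1.52 * 1.295 = 2.62 m/min

2.62


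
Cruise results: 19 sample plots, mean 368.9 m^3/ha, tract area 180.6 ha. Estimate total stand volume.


Formula: Total Volume = Mean Volume per ha * Total Area
Total Volume = 368.9 m^3/ha * 180.6 ha
Total Volume = 66623 m^3

66623


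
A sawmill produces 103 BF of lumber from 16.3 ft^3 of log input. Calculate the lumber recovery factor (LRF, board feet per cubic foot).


Formula: LRF = Lumber Output (BF) / Log Input (ft^3)
LRF = 103 BF / 16.3 ft^3
LRF = 6.32 BF/ft^3

6.32


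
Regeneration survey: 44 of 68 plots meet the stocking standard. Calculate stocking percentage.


Formula: Stocking % = stocked plots / total plots * 100
Stocking = 44 / 68 * 100
Stocking = 0.6471 * 100 = 64.7%

64.7


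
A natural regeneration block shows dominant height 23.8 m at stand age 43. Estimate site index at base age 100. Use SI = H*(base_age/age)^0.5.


Formula: SI = H_dom * (base_age / age)^0.5
Age ratio = 100 / 43 = 2.32558
sqrt(age_ratio) = 1.52499
SI = 23.8 * 1.52499 = 36.3 m

36.3


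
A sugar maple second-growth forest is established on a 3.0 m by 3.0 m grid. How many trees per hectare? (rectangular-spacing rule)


Formula: TPH = 10000 m^2/ha / (spacing_x * spacing_y)
Area per tree = 3.0 m * 3.0 m = 9.0 m^2
TPH = 10000 / 9.0 = 1111 trees/ha

1111


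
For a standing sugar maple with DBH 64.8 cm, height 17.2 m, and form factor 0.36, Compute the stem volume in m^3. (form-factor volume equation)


Formula: V = pi * (DBH/200)^2 * H * ff
Radius = DBH/200 = 64.8/200 = 0.324 m
Radius^2 = 0.324^2 = 0.104976 m^2
V = pi * 0.104976 * 17.2 * 0.36
V = 2.042 m^3

2.042


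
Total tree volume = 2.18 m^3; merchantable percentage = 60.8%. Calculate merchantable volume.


Formula: MV = V_total * (merchantable_pct / 100)
Merchantable fraction = 60.8% / 100 = 0.608
MV = 2.18 m^3 * 0.608 = 1.325 m^3

1.325


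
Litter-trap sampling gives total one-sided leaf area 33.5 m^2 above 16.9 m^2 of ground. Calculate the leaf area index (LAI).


Formula: LAI = total leaf area / ground area  (dimensionless)
LAI = 33.5 m^2 / 16.9 m^2
LAI = 1.98

1.98


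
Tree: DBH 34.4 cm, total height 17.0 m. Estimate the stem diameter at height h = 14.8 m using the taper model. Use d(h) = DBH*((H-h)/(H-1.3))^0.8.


Taper: d(h) = DBH * ((H - h) / (H - 1.3))^0.8
Numerator = H - h = 17.0 - 14.8 = 2.2 m
Denominator = H - 1.3 = 17.0 - 1.3 = 15.7 m
Ratio = 2.2 / 15.7 = 0.14013
d = 34.4 * 0.14013^0.8 = 7.1 cm

7.1


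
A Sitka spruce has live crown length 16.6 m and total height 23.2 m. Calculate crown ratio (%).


Formula: Crown Ratio = (Crown Length / Total Height) * 100
CR = (16.6 m / 23.2 m) * 100
CR = 0.7155 * 100 = 71.6%

71.6


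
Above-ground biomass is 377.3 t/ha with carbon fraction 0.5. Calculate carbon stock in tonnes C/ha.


Formula: Carbon Stock = Biomass * Carbon Fraction
C = 377.3 t/ha * 0.5
C = 188.7 t C/ha

188.7


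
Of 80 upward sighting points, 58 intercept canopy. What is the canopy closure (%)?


Formula: Canopy closure = covered points / total points * 100
Closure = 58 / 80 * 100
Closure = 0.725 * 100 = 72.5%

72.5


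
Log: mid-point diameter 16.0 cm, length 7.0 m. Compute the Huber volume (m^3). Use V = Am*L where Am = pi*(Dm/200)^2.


Huber: V = Am * L,  Am = pi*(Dm/200)^2
Am = pi*(16.0/200)^2 = 0.020106 m^2
V = 0.020106*7.0 = 0.1407 m^3

0.1407


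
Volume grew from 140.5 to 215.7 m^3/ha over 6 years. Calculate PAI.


Formula: PAI = (V_T2 - V_T1) / (T2 - T1)
Volume increment = 215.7 - 140.5 = 75.2 m^3/ha
PAI = 75.2 / 6 = 12.53 m^3/ha/year

12.53


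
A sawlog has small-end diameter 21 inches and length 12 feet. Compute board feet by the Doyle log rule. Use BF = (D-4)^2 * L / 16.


Doyle: BF = (D - 4)^2 * L / 16
Adjusted diameter = 21 - 4 = 17 in
(D-4)^2 = 17^2 = 289
BF = 289 * 12 / 16 = 217 BF

217


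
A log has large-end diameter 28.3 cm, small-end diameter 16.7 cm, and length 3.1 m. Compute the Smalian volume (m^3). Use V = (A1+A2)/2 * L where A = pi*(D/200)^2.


Smalian: V = (A1 + A2)/2 * L,  A = pi*(D/200)^2
A1 = pi*(28.3/200)^2 = 0.062902 m^2
A2 = pi*(16.7/200)^2 = 0.021904 m^2
V = (0.062902+0.021904)/2*3.1 = 0.1314 m^3

0.1314


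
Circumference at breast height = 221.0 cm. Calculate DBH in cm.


Formula: DBH = C / pi
DBH = 221.0 / pi
pi = 3.14159...
DBH = 70.3 cm

70.3


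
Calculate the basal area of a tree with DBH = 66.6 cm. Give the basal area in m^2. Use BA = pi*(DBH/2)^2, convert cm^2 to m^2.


Formula: BA = pi * (DBH/2)^2 / 10000  (cm^2 to m^2)
Radius = DBH/2 = 66.6/2 = 33.3 cm
BA = pi * 33.3^2 / 10000
   = 3483.6807 cm^2 / 10000
   = 0.3484 m^2

0.3484


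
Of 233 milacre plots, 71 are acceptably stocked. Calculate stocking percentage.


Formula: Stocking % = stocked plots / total plots * 100
Stocking = 71 / 233 * 100
Stocking = 0.3047 * 100 = 30.5%

30.5


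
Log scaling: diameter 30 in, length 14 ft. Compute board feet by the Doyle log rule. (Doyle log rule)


Doyle: BF = (D - 4)^2 * L / 16
Adjusted diameter = 30 - 4 = 26 in
(D-4)^2 = 26^2 = 676
BF = 676 * 14 / 16 = 592 BF

592


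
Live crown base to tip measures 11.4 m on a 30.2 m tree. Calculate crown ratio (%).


Formula: Crown Ratio = (Crown Length / Total Height) * 100
CR = (11.4 m / 30.2 m) * 100
CR = 0.3775 * 100 = 37.7%

37.7


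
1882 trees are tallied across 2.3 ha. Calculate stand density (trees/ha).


Formula: Stand Density = N_trees / Area_ha
Density = 1882 trees / 2.3 ha
Density = 818 trees/ha

818


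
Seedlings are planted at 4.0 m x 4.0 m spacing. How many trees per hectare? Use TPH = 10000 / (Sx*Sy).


Formula: TPH = 10000 m^2/ha / (spacing_x * spacing_y)
Area per tree = 4.0 m * 4.0 m = 16.0 m^2
TPH = 10000 / 16.0 = 625 trees/ha

625


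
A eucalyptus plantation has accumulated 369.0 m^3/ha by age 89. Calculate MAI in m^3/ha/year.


Formula: MAI = Total Volume / Stand Age
MAI = 369.0 m^3/ha / 89 years
MAI = 4.15 m^3/ha/year

4.15


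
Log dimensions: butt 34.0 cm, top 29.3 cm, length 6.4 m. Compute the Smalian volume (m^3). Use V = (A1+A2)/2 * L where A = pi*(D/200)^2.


Smalian: V = (A1 + A2)/2 * L,  A = pi*(D/200)^2
A1 = pi*(34.0/200)^2 = 0.090792 m^2
A2 = pi*(29.3/200)^2 = 0.067426 m^2
V = (0.090792+0.067426)/2*6.4 = 0.5063 m^3

0.5063


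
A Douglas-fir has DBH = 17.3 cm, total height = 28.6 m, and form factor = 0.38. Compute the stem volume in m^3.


Formula: V = pi * (DBH/200)^2 * H * ff
Radius = DBH/200 = 17.3/200 = 0.0865 m
Radius^2 = 0.0865^2 = 0.00748225 m^2
V = pi * 0.00748225 * 28.6 * 0.38
V = 0.255 m^3

0.255


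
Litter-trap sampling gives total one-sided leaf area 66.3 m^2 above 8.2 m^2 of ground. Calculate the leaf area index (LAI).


Formula: LAI = total leaf area / ground area  (dimensionless)
LAI = 66.3 m^2 / 8.2 m^2
LAI = 8.09

8.09


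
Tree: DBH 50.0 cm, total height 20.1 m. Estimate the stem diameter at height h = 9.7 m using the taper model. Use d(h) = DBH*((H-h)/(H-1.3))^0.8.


Taper: d(h) = DBH * ((H - h) / (H - 1.3))^0.8
Numerator = H - h = 20.1 - 9.7 = 10.4 m
Denominator = H - 1.3 = 20.1 - 1.3 = 18.8 m
Ratio = 10.4 / 18.8 = 0.55319
d = 50.0 * 0.55319^0.8 = 31.1 cm

31.1


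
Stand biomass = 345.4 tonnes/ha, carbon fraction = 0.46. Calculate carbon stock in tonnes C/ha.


Formula: Carbon Stock = Biomass * Carbon Fraction
C = 345.4 t/ha * 0.46
C = 158.9 t C/ha

158.9


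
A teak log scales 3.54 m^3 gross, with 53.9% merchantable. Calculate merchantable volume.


Formula: MV = V_total * (merchantable_pct / 100)
Merchantable fraction = 53.9% / 100 = 0.539
MV = 3.54 m^3 * 0.539 = 1.908 m^3

1.908


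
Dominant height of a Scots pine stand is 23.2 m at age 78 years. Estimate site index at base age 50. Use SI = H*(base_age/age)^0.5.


Formula: SI = H_dom * (base_age / age)^0.5
Age ratio = 50 / 78 = 0.64103
sqrt(age_ratio) = 0.80064
SI = 23.2 * 0.80064 = 18.6 m

18.6


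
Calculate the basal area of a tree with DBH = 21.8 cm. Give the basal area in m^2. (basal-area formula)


Formula: BA = pi * (DBH/2)^2 / 10000  (cm^2 to m^2)
Radius = DBH/2 = 21.8/2 = 10.9 cm
BA = pi * 10.9^2 / 10000
   = 373.2526 cm^2 / 10000
   = 0.0373 m^2

0.0373


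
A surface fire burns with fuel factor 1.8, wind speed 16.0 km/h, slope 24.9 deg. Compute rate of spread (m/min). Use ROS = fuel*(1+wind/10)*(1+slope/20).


Formula: ROS = fuel * (1 + wind/10) * (1 + slope/20)
Wind factor = 1 + 16.0/10 = 2.6
Slope factor = 1 + 24.9/20 = 2.245
ROS = 1.8 * 2.6 * 2.245 = 10.51 m/min

10.51


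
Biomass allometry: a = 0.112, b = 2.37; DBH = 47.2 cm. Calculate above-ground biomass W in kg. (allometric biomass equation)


Formula: W = a * DBH^b  (allometric power law)
DBH^b = 47.2^2.37 = 9273.4757
W = 0.112 * 9273.4757 = 1038.6 kg

1038.6


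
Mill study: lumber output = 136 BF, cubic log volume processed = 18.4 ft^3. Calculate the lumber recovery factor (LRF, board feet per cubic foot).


Formula: LRF = Lumber Output (BF) / Log Input (ft^3)
LRF = 136 BF / 18.4 ft^3
LRF = 7.39 BF/ft^3

7.39


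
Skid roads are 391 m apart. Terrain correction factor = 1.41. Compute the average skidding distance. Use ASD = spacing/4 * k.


Formula: ASD = (spacing / 4) * correction
Uncorrected distance = spacing / 4 = 391 / 4 = 97.75 m
ASD = 97.75 * 1.41 = 138 m

138


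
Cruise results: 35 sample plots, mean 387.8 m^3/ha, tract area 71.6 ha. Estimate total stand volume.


Formula: Total Volume = Mean Volume per ha * Total Area
Total Volume = 387.8 m^3/ha * 71.6 ha
Total Volume = 27766 m^3

27766


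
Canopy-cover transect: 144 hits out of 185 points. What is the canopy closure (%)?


Formula: Canopy closure = covered points / total points * 100
Closure = 144 / 185 * 100
Closure = 0.7784 * 100 = 77.8%

77.8


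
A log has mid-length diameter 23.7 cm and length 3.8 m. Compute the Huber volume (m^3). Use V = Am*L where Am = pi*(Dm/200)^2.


Huber: V = Am * L,  Am = pi*(Dm/200)^2
Am = pi*(23.7/200)^2 = 0.044115 m^2
V = 0.044115*3.8 = 0.1676 m^3

0.1676


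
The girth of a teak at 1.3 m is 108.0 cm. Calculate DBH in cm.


Formula: DBH = C / pi
DBH = 108.0 / pi
pi = 3.14159...
DBH = 34.4 cm

34.4


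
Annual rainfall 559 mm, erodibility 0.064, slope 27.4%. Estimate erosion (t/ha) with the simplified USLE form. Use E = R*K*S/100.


Formula: E = R * K * S / 100  (simplified USLE)
R * K = 559 * 0.064 = 35.776
E = 35.776 * 27.4 / 100 = 9.8 t/ha

9.8


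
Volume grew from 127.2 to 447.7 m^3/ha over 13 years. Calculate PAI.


Formula: PAI = (V_T2 - V_T1) / (T2 - T1)
Volume increment = 447.7 - 127.2 = 320.5 m^3/ha
PAI = 320.5 / 13 = 24.65 m^3/ha/year

24.65


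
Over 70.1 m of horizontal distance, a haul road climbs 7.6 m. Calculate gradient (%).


Formula: Gradient = rise / run * 100
Gradient = 7.6 / 70.1 * 100 = 10.8%

10.8


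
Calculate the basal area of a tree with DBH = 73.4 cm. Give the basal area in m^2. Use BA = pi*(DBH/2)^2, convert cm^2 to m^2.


Formula: BA = pi * (DBH/2)^2 / 10000  (cm^2 to m^2)
Radius = DBH/2 = 73.4/2 = 36.7 cm
BA = pi * 36.7^2 / 10000
   = 4231.3797 cm^2 / 10000
   = 0.4231 m^2

0.4231


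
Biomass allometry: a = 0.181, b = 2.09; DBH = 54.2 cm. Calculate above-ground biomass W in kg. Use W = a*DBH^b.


Formula: W = a * DBH^b  (allometric power law)
DBH^b = 54.2^2.09 = 4207.8331
W = 0.181 * 4207.8331 = 761.6 kg

761.6


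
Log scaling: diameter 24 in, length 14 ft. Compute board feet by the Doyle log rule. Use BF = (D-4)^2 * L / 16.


Doyle: BF = (D - 4)^2 * L / 16
Adjusted diameter = 24 - 4 = 20 in
(D-4)^2 = 20^2 = 400
BF = 400 * 14 / 16 = 350 BF

350


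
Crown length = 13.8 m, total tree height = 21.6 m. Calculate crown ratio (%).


Formula: Crown Ratio = (Crown Length / Total Height) * 100
CR = (13.8 m / 21.6 m) * 100
CR = 0.6389 * 100 = 63.9%

63.9


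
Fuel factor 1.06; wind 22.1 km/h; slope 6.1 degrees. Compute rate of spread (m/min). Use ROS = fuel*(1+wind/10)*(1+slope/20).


Formula: ROS = fuel * (1 + wind/10) * (1 + slope/20)
Wind factor = 1 + 22.1/10 = 3.21
Slope factor = 1 + 6.1/20 = 1.305
ROS = 1.06 * 3.21 * 1.305 = 4.44 m/min

4.44


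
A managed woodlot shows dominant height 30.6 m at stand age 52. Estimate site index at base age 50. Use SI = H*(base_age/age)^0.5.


Formula: SI = H_dom * (base_age / age)^0.5
Age ratio = 50 / 52 = 0.96154
sqrt(age_ratio) = 0.98058
SI = 30.6 * 0.98058 = 30.0 m

30.0


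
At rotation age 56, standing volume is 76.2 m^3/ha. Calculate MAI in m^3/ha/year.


Formula: MAI = Total Volume / Stand Age
MAI = 76.2 m^3/ha / 56 years
MAI = 1.36 m^3/ha/year

1.36


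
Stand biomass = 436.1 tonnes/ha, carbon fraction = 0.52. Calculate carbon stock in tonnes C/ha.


Formula: Carbon Stock = Biomass * Carbon Fraction
C = 436.1 t/ha * 0.52
C = 226.8 t C/ha

226.8


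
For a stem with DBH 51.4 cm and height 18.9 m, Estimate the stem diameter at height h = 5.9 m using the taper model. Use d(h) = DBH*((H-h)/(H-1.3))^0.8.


Taper: d(h) = DBH * ((H - h) / (H - 1.3))^0.8
Numerator = H - h = 18.9 - 5.9 = 13.0 m
Denominator = H - 1.3 = 18.9 - 1.3 = 17.6 m
Ratio = 13.0 / 17.6 = 0.73864
d = 51.4 * 0.73864^0.8 = 40.3 cm

40.3


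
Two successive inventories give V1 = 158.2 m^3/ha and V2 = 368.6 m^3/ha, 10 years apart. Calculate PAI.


Formula: PAI = (V_T2 - V_T1) / (T2 - T1)
Volume increment = 368.6 - 158.2 = 210.4 m^3/ha
PAI = 210.4 / 10 = 21.04 m^3/ha/year

21.04


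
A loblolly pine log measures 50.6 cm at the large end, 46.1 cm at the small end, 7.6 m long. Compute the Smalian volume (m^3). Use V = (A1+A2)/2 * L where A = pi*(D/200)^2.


Smalian: V = (A1 + A2)/2 * L,  A = pi*(D/200)^2
A1 = pi*(50.6/200)^2 = 0.20109 m^2
A2 = pi*(46.1/200)^2 = 0.166914 m^2
V = (0.20109+0.166914)/2*7.6 = 1.3984 m^3

1.3984


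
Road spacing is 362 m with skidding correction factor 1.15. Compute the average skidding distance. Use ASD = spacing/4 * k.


Formula: ASD = (spacing / 4) * correction
Uncorrected distance = spacing / 4 = 362 / 4 = 90.5 m
ASD = 90.5 * 1.15 = 104 m

104


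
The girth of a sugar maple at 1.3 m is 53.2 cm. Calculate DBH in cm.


Formula: DBH = C / pi
DBH = 53.2 / pi
pi = 3.14159...
DBH = 16.9 cm

16.9


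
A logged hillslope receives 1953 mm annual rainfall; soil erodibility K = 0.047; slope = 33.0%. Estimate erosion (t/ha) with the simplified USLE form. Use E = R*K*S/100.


Formula: E = R * K * S / 100  (simplified USLE)
R * K = 1953 * 0.047 = 91.791
E = 91.791 * 33.0 / 100 = 30.29 t/ha

30.29


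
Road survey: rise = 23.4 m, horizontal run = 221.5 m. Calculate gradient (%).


Formula: Gradient = rise / run * 100
Gradient = 23.4 / 221.5 * 100 = 10.6%

10.6


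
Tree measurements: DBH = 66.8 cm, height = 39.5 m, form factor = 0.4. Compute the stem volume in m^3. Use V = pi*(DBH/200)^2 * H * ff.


Formula: V = pi * (DBH/200)^2 * H * ff
Radius = DBH/200 = 66.8/200 = 0.334 m
Radius^2 = 0.334^2 = 0.111556 m^2
V = pi * 0.111556 * 39.5 * 0.4
V = 5.537 m^3

5.537


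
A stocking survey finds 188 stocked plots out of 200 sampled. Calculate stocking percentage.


Formula: Stocking % = stocked plots / total plots * 100
Stocking = 188 / 200 * 100
Stocking = 0.94 * 100 = 94.0%

94.0


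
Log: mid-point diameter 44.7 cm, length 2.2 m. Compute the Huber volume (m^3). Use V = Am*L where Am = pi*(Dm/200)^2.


Huber: V = Am * L,  Am = pi*(Dm/200)^2
Am = pi*(44.7/200)^2 = 0.15693 m^2
V = 0.15693*2.2 = 0.3452 m^3

0.3452


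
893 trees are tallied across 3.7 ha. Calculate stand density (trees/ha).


Formula: Stand Density = N_trees / Area_ha
Density = 893 trees / 3.7 ha
Density = 241 trees/ha

241


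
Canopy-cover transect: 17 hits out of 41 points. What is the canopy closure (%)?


Formula: Canopy closure = covered points / total points * 100
Closure = 17 / 41 * 100
Closure = 0.4146 * 100 = 41.5%

41.5


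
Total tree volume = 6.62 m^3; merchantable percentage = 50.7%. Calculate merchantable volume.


Formula: MV = V_total * (merchantable_pct / 100)
Merchantable fraction = 50.7% / 100 = 0.507
MV = 6.62 m^3 * 0.507 = 3.356 m^3

3.356


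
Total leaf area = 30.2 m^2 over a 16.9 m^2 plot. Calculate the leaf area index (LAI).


Formula: LAI = total leaf area / ground area  (dimensionless)
LAI = 30.2 m^2 / 16.9 m^2
LAI = 1.79

1.79


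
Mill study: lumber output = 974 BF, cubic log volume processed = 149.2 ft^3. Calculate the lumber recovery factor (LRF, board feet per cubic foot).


Formula: LRF = Lumber Output (BF) / Log Input (ft^3)
LRF = 974 BF / 149.2 ft^3
LRF = 6.53 BF/ft^3

6.53


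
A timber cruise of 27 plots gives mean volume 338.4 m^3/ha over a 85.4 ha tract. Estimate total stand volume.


Formula: Total Volume = Mean Volume per ha * Total Area
Total Volume = 338.4 m^3/ha * 85.4 ha
Total Volume = 28899 m^3

28899


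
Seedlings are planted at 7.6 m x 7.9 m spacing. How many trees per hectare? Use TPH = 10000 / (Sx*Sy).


Formula: TPH = 10000 m^2/ha / (spacing_x * spacing_y)
Area per tree = 7.6 m * 7.9 m = 60.04 m^2
TPH = 10000 / 60.04 = 167 trees/ha

167


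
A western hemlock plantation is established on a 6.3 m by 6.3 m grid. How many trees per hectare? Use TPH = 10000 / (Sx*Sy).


Formula: TPH = 10000 m^2/ha / (spacing_x * spacing_y)
Area per tree = 6.3 m * 6.3 m = 39.69 m^2
TPH = 10000 / 39.69 = 252 trees/ha

252


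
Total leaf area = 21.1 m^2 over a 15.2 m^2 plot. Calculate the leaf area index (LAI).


Formula: LAI = total leaf area / ground area  (dimensionless)
LAI = 21.1 m^2 / 15.2 m^2
LAI = 1.39

1.39


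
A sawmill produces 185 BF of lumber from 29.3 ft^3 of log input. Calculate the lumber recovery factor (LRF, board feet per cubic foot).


Formula: LRF = Lumber Output (BF) / Log Input (ft^3)
LRF = 185 BF / 29.3 ft^3
LRF = 6.31 BF/ft^3

6.31


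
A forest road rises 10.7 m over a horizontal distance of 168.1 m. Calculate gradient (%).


Formula: Gradient = rise / run * 100
Gradient = 10.7 / 168.1 * 100 = 6.4%

6.4


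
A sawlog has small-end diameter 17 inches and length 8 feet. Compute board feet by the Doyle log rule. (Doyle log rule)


Doyle: BF = (D - 4)^2 * L / 16
Adjusted diameter = 17 - 4 = 13 in
(D-4)^2 = 13^2 = 169
BF = 169 * 8 / 16 = 85 BF

85


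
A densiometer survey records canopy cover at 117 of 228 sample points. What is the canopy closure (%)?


Formula: Canopy closure = covered points / total points * 100
Closure = 117 / 228 * 100
Closure = 0.5132 * 100 = 51.3%

51.3


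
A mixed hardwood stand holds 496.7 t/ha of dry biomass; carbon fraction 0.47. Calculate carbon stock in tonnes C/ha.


Formula: Carbon Stock = Biomass * Carbon Fraction
C = 496.7 t/ha * 0.47
C = 233.4 t C/ha

233.4


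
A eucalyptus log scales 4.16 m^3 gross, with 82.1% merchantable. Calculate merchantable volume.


Formula: MV = V_total * (merchantable_pct / 100)
Merchantable fraction = 82.1% / 100 = 0.821
MV = 4.16 m^3 * 0.821 = 3.415 m^3

3.415


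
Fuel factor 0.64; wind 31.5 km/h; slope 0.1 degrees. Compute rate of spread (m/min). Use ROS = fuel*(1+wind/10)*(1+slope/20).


Formula: ROS = fuel * (1 + wind/10) * (1 + slope/20)
Wind factor = 1 + 31.5/10 = 4.15
Slope factor = 1 + 0.1/20 = 1.005
ROS = 0.64 * 4.15 * 1.005 = 2.67 m/min

2.67


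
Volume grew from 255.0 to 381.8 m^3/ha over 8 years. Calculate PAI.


Formula: PAI = (V_T2 - V_T1) / (T2 - T1)
Volume increment = 381.8 - 255.0 = 126.8 m^3/ha
PAI = 126.8 / 8 = 15.85 m^3/ha/year

15.85


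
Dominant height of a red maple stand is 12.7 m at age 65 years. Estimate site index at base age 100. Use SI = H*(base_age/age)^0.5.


Formula: SI = H_dom * (base_age / age)^0.5
Age ratio = 100 / 65 = 1.53846
sqrt(age_ratio) = 1.24035
SI = 12.7 * 1.24035 = 15.8 m

15.8


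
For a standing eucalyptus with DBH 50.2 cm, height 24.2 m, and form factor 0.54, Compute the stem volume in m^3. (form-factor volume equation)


Formula: V = pi * (DBH/200)^2 * H * ff
Radius = DBH/200 = 50.2/200 = 0.251 m
Radius^2 = 0.251^2 = 0.063001 m^2
V = pi * 0.063001 * 24.2 * 0.54
V = 2.586 m^3

2.586


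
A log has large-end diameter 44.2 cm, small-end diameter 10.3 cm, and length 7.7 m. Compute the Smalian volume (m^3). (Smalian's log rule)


Smalian: V = (A1 + A2)/2 * L,  A = pi*(D/200)^2
A1 = pi*(44.2/200)^2 = 0.153439 m^2
A2 = pi*(10.3/200)^2 = 0.008332 m^2
V = (0.153439+0.008332)/2*7.7 = 0.6228 m^3

0.6228


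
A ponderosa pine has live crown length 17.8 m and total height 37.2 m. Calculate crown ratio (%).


Formula: Crown Ratio = (Crown Length / Total Height) * 100
CR = (17.8 m / 37.2 m) * 100
CR = 0.4785 * 100 = 47.8%

47.8


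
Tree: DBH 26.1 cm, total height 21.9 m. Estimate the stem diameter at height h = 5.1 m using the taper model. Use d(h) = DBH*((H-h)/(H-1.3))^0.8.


Taper: d(h) = DBH * ((H - h) / (H - 1.3))^0.8
Numerator = H - h = 21.9 - 5.1 = 16.8 m
Denominator = H - 1.3 = 21.9 - 1.3 = 20.6 m
Ratio = 16.8 / 20.6 = 0.81553
d = 26.1 * 0.81553^0.8 = 22.2 cm

22.2


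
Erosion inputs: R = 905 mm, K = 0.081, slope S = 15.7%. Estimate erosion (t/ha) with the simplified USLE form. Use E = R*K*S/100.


Formula: E = R * K * S / 100  (simplified USLE)
R * K = 905 * 0.081 = 73.305
E = 73.305 * 15.7 / 100 = 11.51 t/ha

11.51


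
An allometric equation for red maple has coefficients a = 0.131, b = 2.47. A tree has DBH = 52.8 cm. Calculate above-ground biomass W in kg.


Formula: W = a * DBH^b  (allometric power law)
DBH^b = 52.8^2.47 = 17984.8073
W = 0.131 * 17984.8073 = 2356.0 kg

2356.0


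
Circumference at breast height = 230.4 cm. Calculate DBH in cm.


Formula: DBH = C / pi
DBH = 230.4 / pi
pi = 3.14159...
DBH = 73.3 cm

73.3


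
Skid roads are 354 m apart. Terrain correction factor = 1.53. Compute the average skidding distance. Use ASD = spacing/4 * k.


Formula: ASD = (spacing / 4) * correction
Uncorrected distance = spacing / 4 = 354 / 4 = 88.5 m
ASD = 88.5 * 1.53 = 135 m

135


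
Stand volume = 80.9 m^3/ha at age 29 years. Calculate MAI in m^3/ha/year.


Formula: MAI = Total Volume / Stand Age
MAI = 80.9 m^3/ha / 29 years
MAI = 2.79 m^3/ha/year

2.79


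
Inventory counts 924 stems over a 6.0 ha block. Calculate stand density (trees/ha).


Formula: Stand Density = N_trees / Area_ha
Density = 924 trees / 6.0 ha
Density = 154 trees/ha

154


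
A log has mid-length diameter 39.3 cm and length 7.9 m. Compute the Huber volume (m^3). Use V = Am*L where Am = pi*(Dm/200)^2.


Huber: V = Am * L,  Am = pi*(Dm/200)^2
Am = pi*(39.3/200)^2 = 0.121304 m^2
V = 0.121304*7.9 = 0.9583 m^3

0.9583


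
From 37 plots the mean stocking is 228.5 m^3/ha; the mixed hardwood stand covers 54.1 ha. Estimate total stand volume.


Formula: Total Volume = Mean Volume per ha * Total Area
Total Volume = 228.5 m^3/ha * 54.1 ha
Total Volume = 12362 m^3

12362


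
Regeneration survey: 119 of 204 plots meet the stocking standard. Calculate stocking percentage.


Formula: Stocking % = stocked plots / total plots * 100
Stocking = 119 / 204 * 100
Stocking = 0.5833 * 100 = 58.3%

58.3


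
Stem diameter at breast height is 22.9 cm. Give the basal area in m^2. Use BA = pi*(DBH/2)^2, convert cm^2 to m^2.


Formula: BA = pi * (DBH/2)^2 / 10000  (cm^2 to m^2)
Radius = DBH/2 = 22.9/2 = 11.45 cm
BA = pi * 11.45^2 / 10000
   = 411.8707 cm^2 / 10000
   = 0.0412 m^2

0.0412


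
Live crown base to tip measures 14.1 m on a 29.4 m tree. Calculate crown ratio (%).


Formula: Crown Ratio = (Crown Length / Total Height) * 100
CR = (14.1 m / 29.4 m) * 100
CR = 0.4796 * 100 = 48.0%

48.0


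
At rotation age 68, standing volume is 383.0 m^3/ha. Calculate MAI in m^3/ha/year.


Formula: MAI = Total Volume / Stand Age
MAI = 383.0 m^3/ha / 68 years
MAI = 5.63 m^3/ha/year

5.63


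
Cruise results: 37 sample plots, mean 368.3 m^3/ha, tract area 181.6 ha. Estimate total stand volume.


Formula: Total Volume = Mean Volume per ha * Total Area
Total Volume = 368.3 m^3/ha * 181.6 ha
Total Volume = 66883 m^3

66883


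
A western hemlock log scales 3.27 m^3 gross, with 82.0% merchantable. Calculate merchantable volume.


Formula: MV = V_total * (merchantable_pct / 100)
Merchantable fraction = 82.0% / 100 = 0.82
MV = 3.27 m^3 * 0.82 = 2.681 m^3

2.681


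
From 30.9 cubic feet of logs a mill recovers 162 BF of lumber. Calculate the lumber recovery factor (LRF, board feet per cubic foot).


Formula: LRF = Lumber Output (BF) / Log Input (ft^3)
LRF = 162 BF / 30.9 ft^3
LRF = 5.24 BF/ft^3

5.24


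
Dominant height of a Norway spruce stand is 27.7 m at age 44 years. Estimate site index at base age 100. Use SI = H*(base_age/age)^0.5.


Formula: SI = H_dom * (base_age / age)^0.5
Age ratio = 100 / 44 = 2.27273
sqrt(age_ratio) = 1.50756
SI = 27.7 * 1.50756 = 41.8 m

41.8


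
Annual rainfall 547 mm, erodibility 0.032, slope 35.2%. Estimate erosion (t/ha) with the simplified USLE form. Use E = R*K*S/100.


Formula: E = R * K * S / 100  (simplified USLE)
R * K = 547 * 0.032 = 17.504
E = 17.504 * 35.2 / 100 = 6.16 t/ha

6.16


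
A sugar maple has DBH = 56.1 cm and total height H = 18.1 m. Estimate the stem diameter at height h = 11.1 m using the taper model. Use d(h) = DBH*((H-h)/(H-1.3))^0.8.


Taper: d(h) = DBH * ((H - h) / (H - 1.3))^0.8
Numerator = H - h = 18.1 - 11.1 = 7.0 m
Denominator = H - 1.3 = 18.1 - 1.3 = 16.8 m
Ratio = 7.0 / 16.8 = 0.41667
d = 56.1 * 0.41667^0.8 = 27.8 cm

27.8


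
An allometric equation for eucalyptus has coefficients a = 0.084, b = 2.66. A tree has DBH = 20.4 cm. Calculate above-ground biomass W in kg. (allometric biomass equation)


Formula: W = a * DBH^b  (allometric power law)
DBH^b = 20.4^2.66 = 3045.203
W = 0.084 * 3045.203 = 255.8 kg

255.8


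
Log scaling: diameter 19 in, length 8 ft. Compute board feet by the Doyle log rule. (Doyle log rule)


Doyle: BF = (D - 4)^2 * L / 16
Adjusted diameter = 19 - 4 = 15 in
(D-4)^2 = 15^2 = 225
BF = 225 * 8 / 16 = 113 BF

113


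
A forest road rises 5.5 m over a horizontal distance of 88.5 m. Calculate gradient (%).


Formula: Gradient = rise / run * 100
Gradient = 5.5 / 88.5 * 100 = 6.2%

6.2


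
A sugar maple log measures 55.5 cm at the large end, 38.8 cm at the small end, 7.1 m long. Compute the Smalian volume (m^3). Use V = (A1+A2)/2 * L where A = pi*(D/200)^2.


Smalian: V = (A1 + A2)/2 * L,  A = pi*(D/200)^2
A1 = pi*(55.5/200)^2 = 0.241922 m^2
A2 = pi*(38.8/200)^2 = 0.118237 m^2
V = (0.241922+0.118237)/2*7.1 = 1.2786 m^3

1.2786


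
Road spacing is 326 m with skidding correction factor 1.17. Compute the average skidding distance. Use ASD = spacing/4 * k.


Formula: ASD = (spacing / 4) * correction
Uncorrected distance = spacing / 4 = 326 / 4 = 81.5 m
ASD = 81.5 * 1.17 = 95 m

95


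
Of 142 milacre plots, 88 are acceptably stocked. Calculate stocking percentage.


Formula: Stocking % = stocked plots / total plots * 100
Stocking = 88 / 142 * 100
Stocking = 0.6197 * 100 = 62.0%

62.0


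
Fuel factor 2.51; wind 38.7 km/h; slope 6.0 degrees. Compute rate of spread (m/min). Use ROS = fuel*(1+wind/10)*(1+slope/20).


Formula: ROS = fuel * (1 + wind/10) * (1 + slope/20)
Wind factor = 1 + 38.7/10 = 4.87
Slope factor = 1 + 6.0/20 = 1.3
ROS = 2.51 * 4.87 * 1.3 = 15.89 m/min

15.89


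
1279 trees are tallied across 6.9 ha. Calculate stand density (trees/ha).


Formula: Stand Density = N_trees / Area_ha
Density = 1279 trees / 6.9 ha
Density = 185 trees/ha

185


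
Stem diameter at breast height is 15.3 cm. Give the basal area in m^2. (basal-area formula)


Formula: BA = pi * (DBH/2)^2 / 10000  (cm^2 to m^2)
Radius = DBH/2 = 15.3/2 = 7.65 cm
BA = pi * 7.65^2 / 10000
   = 183.8539 cm^2 / 10000
   = 0.0184 m^2

0.0184


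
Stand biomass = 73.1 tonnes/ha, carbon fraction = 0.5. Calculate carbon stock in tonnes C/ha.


Formula: Carbon Stock = Biomass * Carbon Fraction
C = 73.1 t/ha * 0.5
C = 36.6 t C/ha

36.6


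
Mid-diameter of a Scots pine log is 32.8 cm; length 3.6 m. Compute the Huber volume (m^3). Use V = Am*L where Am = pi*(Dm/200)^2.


Huber: V = Am * L,  Am = pi*(Dm/200)^2
Am = pi*(32.8/200)^2 = 0.084496 m^2
V = 0.084496*3.6 = 0.3042 m^3

0.3042


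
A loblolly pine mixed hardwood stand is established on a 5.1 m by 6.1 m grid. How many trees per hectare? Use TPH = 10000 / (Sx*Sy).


Formula: TPH = 10000 m^2/ha / (spacing_x * spacing_y)
Area per tree = 5.1 m * 6.1 m = 31.11 m^2
TPH = 10000 / 31.11 = 321 trees/ha

321


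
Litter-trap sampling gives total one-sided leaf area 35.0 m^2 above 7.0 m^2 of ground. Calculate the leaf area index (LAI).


Formula: LAI = total leaf area / ground area  (dimensionless)
LAI = 35.0 m^2 / 7.0 m^2
LAI = 5.0

5.0


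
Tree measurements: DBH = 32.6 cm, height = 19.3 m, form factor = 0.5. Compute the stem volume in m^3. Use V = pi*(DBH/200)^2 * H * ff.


Formula: V = pi * (DBH/200)^2 * H * ff
Radius = DBH/200 = 32.6/200 = 0.163 m
Radius^2 = 0.163^2 = 0.026569 m^2
V = pi * 0.026569 * 19.3 * 0.5
V = 0.805 m^3

0.805


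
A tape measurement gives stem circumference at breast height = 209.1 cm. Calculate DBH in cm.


Formula: DBH = C / pi
DBH = 209.1 / pi
pi = 3.14159...
DBH = 66.6 cm

66.6


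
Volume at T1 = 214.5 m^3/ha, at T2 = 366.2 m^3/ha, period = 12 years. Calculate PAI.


Formula: PAI = (V_T2 - V_T1) / (T2 - T1)
Volume increment = 366.2 - 214.5 = 151.7 m^3/ha
PAI = 151.7 / 12 = 12.64 m^3/ha/year

12.64


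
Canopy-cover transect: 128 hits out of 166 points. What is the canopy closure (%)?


Formula: Canopy closure = covered points / total points * 100
Closure = 128 / 166 * 100
Closure = 0.7711 * 100 = 77.1%

77.1


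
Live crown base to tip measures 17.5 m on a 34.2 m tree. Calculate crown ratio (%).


Formula: Crown Ratio = (Crown Length / Total Height) * 100
CR = (17.5 m / 34.2 m) * 100
CR = 0.5117 * 100 = 51.2%

51.2


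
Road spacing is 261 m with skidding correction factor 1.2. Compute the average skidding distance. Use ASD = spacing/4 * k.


Formula: ASD = (spacing / 4) * correction
Uncorrected distance = spacing / 4 = 261 / 4 = 65.25 m
ASD = 65.25 * 1.2 = 78 m

78


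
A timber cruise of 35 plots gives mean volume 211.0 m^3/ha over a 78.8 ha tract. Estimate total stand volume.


Formula: Total Volume = Mean Volume per ha * Total Area
Total Volume = 211.0 m^3/ha * 78.8 ha
Total Volume = 16627 m^3

16627


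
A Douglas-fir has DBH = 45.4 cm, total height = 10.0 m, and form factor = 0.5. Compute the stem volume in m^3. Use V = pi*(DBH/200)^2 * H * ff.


Formula: V = pi * (DBH/200)^2 * H * ff
Radius = DBH/200 = 45.4/200 = 0.227 m
Radius^2 = 0.227^2 = 0.051529 m^2
V = pi * 0.051529 * 10.0 * 0.5
V = 0.809 m^3

0.809


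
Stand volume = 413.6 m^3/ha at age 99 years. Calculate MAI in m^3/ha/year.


Formula: MAI = Total Volume / Stand Age
MAI = 413.6 m^3/ha / 99 years
MAI = 4.18 m^3/ha/year

4.18


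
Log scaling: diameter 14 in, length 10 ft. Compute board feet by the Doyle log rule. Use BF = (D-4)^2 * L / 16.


Doyle: BF = (D - 4)^2 * L / 16
Adjusted diameter = 14 - 4 = 10 in
(D-4)^2 = 10^2 = 100
BF = 100 * 10 / 16 = 63 BF

63


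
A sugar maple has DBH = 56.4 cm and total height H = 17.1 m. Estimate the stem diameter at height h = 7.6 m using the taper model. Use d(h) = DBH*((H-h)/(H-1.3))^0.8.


Taper: d(h) = DBH * ((H - h) / (H - 1.3))^0.8
Numerator = H - h = 17.1 - 7.6 = 9.5 m
Denominator = H - 1.3 = 17.1 - 1.3 = 15.8 m
Ratio = 9.5 / 15.8 = 0.60127
d = 56.4 * 0.60127^0.8 = 37.5 cm

37.5
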